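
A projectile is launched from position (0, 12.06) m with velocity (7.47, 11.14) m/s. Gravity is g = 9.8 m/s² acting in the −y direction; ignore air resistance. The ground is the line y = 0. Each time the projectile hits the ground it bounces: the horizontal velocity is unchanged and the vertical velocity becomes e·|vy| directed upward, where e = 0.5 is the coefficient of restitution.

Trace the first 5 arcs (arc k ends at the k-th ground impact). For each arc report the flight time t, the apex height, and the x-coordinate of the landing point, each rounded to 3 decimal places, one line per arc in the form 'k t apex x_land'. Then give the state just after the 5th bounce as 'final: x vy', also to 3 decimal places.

1 3.074 18.392 22.964
2 1.937 4.598 37.436
3 0.969 1.149 44.672
4 0.484 0.287 48.290
5 0.242 0.072 50.099
final: 50.099 0.593

Arc 1: start y=12.060, vy=11.140 → t=3.074, apex=18.392, x_land=22.964, impact vy=-18.986
  bounce: vy ← 0.5·18.986 = 9.493
Arc 2: start y=0.000, vy=9.493 → t=1.937, apex=4.598, x_land=37.436, impact vy=-9.493
  bounce: vy ← 0.5·9.493 = 4.747
Arc 3: start y=0.000, vy=4.747 → t=0.969, apex=1.149, x_land=44.672, impact vy=-4.747
  bounce: vy ← 0.5·4.747 = 2.373
Arc 4: start y=0.000, vy=2.373 → t=0.484, apex=0.287, x_land=48.290, impact vy=-2.373
  bounce: vy ← 0.5·2.373 = 1.187
Arc 5: start y=0.000, vy=1.187 → t=0.242, apex=0.072, x_land=50.099, impact vy=-1.187
  bounce: vy ← 0.5·1.187 = 0.593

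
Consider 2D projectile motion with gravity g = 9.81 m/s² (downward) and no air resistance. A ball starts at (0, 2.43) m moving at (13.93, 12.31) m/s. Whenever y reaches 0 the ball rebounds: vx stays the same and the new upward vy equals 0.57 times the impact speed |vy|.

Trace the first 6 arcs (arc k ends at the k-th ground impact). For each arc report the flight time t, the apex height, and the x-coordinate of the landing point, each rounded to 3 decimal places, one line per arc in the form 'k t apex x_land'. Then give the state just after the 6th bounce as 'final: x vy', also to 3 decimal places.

Arc 1: start y=2.430, vy=12.310 → t=2.694, apex=10.154, x_land=37.522, impact vy=-14.114
  bounce: vy ← 0.57·14.114 = 8.045
Arc 2: start y=0.000, vy=8.045 → t=1.640, apex=3.299, x_land=60.370, impact vy=-8.045
  bounce: vy ← 0.57·8.045 = 4.586
Arc 3: start y=0.000, vy=4.586 → t=0.935, apex=1.072, x_land=73.393, impact vy=-4.586
  bounce: vy ← 0.57·4.586 = 2.614
Arc 4: start y=0.000, vy=2.614 → t=0.533, apex=0.348, x_land=80.816, impact vy=-2.614
  bounce: vy ← 0.57·2.614 = 1.490
Arc 5: start y=0.000, vy=1.490 → t=0.304, apex=0.113, x_land=85.048, impact vy=-1.490
  bounce: vy ← 0.57·1.490 = 0.849
Arc 6: start y=0.000, vy=0.849 → t=0.173, apex=0.037, x_land=87.459, impact vy=-0.849
  bounce: vy ← 0.57·0.849 = 0.484

1 2.694 10.154 37.522
2 1.640 3.299 60.370
3 0.935 1.072 73.393
4 0.533 0.348 80.816
5 0.304 0.113 85.048
6 0.173 0.037 87.459
final: 87.459 0.484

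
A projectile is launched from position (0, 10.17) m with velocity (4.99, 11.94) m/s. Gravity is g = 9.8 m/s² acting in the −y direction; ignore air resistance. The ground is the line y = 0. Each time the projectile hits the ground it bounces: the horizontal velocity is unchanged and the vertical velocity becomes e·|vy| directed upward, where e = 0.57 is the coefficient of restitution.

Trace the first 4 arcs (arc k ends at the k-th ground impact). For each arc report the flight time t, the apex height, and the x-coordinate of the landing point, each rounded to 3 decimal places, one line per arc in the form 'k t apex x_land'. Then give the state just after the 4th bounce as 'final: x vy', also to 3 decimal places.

1 3.105 17.444 15.495
2 2.151 5.667 26.228
3 1.226 1.841 32.346
4 0.699 0.598 35.833
final: 35.833 1.952

Arc 1: start y=10.170, vy=11.940 → t=3.105, apex=17.444, x_land=15.495, impact vy=-18.490
  bounce: vy ← 0.57·18.490 = 10.540
Arc 2: start y=0.000, vy=10.540 → t=2.151, apex=5.667, x_land=26.228, impact vy=-10.540
  bounce: vy ← 0.57·10.540 = 6.008
Arc 3: start y=0.000, vy=6.008 → t=1.226, apex=1.841, x_land=32.346, impact vy=-6.008
  bounce: vy ← 0.57·6.008 = 3.424
Arc 4: start y=0.000, vy=3.424 → t=0.699, apex=0.598, x_land=35.833, impact vy=-3.424
  bounce: vy ← 0.57·3.424 = 1.952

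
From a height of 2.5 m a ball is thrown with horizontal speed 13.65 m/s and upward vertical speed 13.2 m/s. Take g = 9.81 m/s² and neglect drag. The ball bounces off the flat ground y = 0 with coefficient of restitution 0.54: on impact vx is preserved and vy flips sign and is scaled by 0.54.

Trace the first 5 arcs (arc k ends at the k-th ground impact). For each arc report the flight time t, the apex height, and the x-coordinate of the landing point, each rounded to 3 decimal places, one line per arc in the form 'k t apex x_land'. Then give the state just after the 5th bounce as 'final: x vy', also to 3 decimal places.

Arc 1: start y=2.500, vy=13.200 → t=2.869, apex=11.381, x_land=39.159, impact vy=-14.943
  bounce: vy ← 0.54·14.943 = 8.069
Arc 2: start y=0.000, vy=8.069 → t=1.645, apex=3.319, x_land=61.615, impact vy=-8.069
  bounce: vy ← 0.54·8.069 = 4.357
Arc 3: start y=0.000, vy=4.357 → t=0.888, apex=0.968, x_land=73.740, impact vy=-4.357
  bounce: vy ← 0.54·4.357 = 2.353
Arc 4: start y=0.000, vy=2.353 → t=0.480, apex=0.282, x_land=80.288, impact vy=-2.353
  bounce: vy ← 0.54·2.353 = 1.271
Arc 5: start y=0.000, vy=1.271 → t=0.259, apex=0.082, x_land=83.824, impact vy=-1.271
  bounce: vy ← 0.54·1.271 = 0.686

1 2.869 11.381 39.159
2 1.645 3.319 61.615
3 0.888 0.968 73.740
4 0.480 0.282 80.288
5 0.259 0.082 83.824
final: 83.824 0.686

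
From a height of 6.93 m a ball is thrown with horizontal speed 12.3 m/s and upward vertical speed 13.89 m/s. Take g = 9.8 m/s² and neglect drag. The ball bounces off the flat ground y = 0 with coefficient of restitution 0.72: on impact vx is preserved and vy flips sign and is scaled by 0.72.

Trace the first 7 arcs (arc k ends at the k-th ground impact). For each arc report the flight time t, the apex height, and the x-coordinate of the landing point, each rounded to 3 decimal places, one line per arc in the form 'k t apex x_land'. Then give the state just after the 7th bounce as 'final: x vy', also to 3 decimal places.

1 3.268 16.773 40.191
2 2.664 8.695 72.961
3 1.918 4.508 96.556
4 1.381 2.337 113.544
5 0.994 1.211 125.775
6 0.716 0.628 134.582
7 0.516 0.326 140.923
final: 140.923 1.819

Arc 1: start y=6.930, vy=13.890 → t=3.268, apex=16.773, x_land=40.191, impact vy=-18.132
  bounce: vy ← 0.72·18.132 = 13.055
Arc 2: start y=0.000, vy=13.055 → t=2.664, apex=8.695, x_land=72.961, impact vy=-13.055
  bounce: vy ← 0.72·13.055 = 9.399
Arc 3: start y=0.000, vy=9.399 → t=1.918, apex=4.508, x_land=96.556, impact vy=-9.399
  bounce: vy ← 0.72·9.399 = 6.768
Arc 4: start y=0.000, vy=6.768 → t=1.381, apex=2.337, x_land=113.544, impact vy=-6.768
  bounce: vy ← 0.72·6.768 = 4.873
Arc 5: start y=0.000, vy=4.873 → t=0.994, apex=1.211, x_land=125.775, impact vy=-4.873
  bounce: vy ← 0.72·4.873 = 3.508
Arc 6: start y=0.000, vy=3.508 → t=0.716, apex=0.628, x_land=134.582, impact vy=-3.508
  bounce: vy ← 0.72·3.508 = 2.526
Arc 7: start y=0.000, vy=2.526 → t=0.516, apex=0.326, x_land=140.923, impact vy=-2.526
  bounce: vy ← 0.72·2.526 = 1.819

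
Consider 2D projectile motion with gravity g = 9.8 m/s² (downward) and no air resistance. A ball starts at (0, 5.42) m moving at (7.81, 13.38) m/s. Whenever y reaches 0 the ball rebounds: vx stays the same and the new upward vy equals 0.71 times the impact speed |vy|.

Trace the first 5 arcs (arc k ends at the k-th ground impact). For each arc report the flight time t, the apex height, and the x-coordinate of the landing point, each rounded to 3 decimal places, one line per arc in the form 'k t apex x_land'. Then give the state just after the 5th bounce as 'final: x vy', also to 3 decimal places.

1 3.089 14.554 24.123
2 2.447 7.337 43.236
3 1.738 3.698 56.806
4 1.234 1.864 66.441
5 0.876 0.940 73.282
final: 73.282 3.047

Arc 1: start y=5.420, vy=13.380 → t=3.089, apex=14.554, x_land=24.123, impact vy=-16.890
  bounce: vy ← 0.71·16.890 = 11.992
Arc 2: start y=0.000, vy=11.992 → t=2.447, apex=7.337, x_land=43.236, impact vy=-11.992
  bounce: vy ← 0.71·11.992 = 8.514
Arc 3: start y=0.000, vy=8.514 → t=1.738, apex=3.698, x_land=56.806, impact vy=-8.514
  bounce: vy ← 0.71·8.514 = 6.045
Arc 4: start y=0.000, vy=6.045 → t=1.234, apex=1.864, x_land=66.441, impact vy=-6.045
  bounce: vy ← 0.71·6.045 = 4.292
Arc 5: start y=0.000, vy=4.292 → t=0.876, apex=0.940, x_land=73.282, impact vy=-4.292
  bounce: vy ← 0.71·4.292 = 3.047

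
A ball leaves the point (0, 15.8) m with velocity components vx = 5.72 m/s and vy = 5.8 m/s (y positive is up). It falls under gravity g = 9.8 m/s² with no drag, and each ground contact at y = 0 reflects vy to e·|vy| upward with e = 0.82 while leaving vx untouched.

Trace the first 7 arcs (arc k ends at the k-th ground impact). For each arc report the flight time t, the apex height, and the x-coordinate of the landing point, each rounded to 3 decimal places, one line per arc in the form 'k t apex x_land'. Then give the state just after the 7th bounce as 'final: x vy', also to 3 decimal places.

1 2.483 17.516 14.200
2 3.101 11.778 31.936
3 2.543 7.920 46.480
4 2.085 5.325 58.406
5 1.710 3.581 68.185
6 1.402 2.408 76.204
7 1.150 1.619 82.780
final: 82.780 4.619

Arc 1: start y=15.800, vy=5.800 → t=2.483, apex=17.516, x_land=14.200, impact vy=-18.529
  bounce: vy ← 0.82·18.529 = 15.194
Arc 2: start y=0.000, vy=15.194 → t=3.101, apex=11.778, x_land=31.936, impact vy=-15.194
  bounce: vy ← 0.82·15.194 = 12.459
Arc 3: start y=0.000, vy=12.459 → t=2.543, apex=7.920, x_land=46.480, impact vy=-12.459
  bounce: vy ← 0.82·12.459 = 10.216
Arc 4: start y=0.000, vy=10.216 → t=2.085, apex=5.325, x_land=58.406, impact vy=-10.216
  bounce: vy ← 0.82·10.216 = 8.377
Arc 5: start y=0.000, vy=8.377 → t=1.710, apex=3.581, x_land=68.185, impact vy=-8.377
  bounce: vy ← 0.82·8.377 = 6.869
Arc 6: start y=0.000, vy=6.869 → t=1.402, apex=2.408, x_land=76.204, impact vy=-6.869
  bounce: vy ← 0.82·6.869 = 5.633
Arc 7: start y=0.000, vy=5.633 → t=1.150, apex=1.619, x_land=82.780, impact vy=-5.633
  bounce: vy ← 0.82·5.633 = 4.619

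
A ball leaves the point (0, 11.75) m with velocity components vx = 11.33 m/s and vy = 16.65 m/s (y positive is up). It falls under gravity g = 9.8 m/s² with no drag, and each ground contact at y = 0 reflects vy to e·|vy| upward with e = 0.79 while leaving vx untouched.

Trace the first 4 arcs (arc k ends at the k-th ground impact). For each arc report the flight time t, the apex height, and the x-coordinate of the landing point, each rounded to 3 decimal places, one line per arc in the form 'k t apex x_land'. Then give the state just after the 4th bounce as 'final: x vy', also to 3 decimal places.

1 3.998 25.894 45.295
2 3.632 16.160 86.447
3 2.869 10.086 118.957
4 2.267 6.295 144.639
final: 144.639 8.775

Arc 1: start y=11.750, vy=16.650 → t=3.998, apex=25.894, x_land=45.295, impact vy=-22.528
  bounce: vy ← 0.79·22.528 = 17.797
Arc 2: start y=0.000, vy=17.797 → t=3.632, apex=16.160, x_land=86.447, impact vy=-17.797
  bounce: vy ← 0.79·17.797 = 14.060
Arc 3: start y=0.000, vy=14.060 → t=2.869, apex=10.086, x_land=118.957, impact vy=-14.060
  bounce: vy ← 0.79·14.060 = 11.107
Arc 4: start y=0.000, vy=11.107 → t=2.267, apex=6.295, x_land=144.639, impact vy=-11.107
  bounce: vy ← 0.79·11.107 = 8.775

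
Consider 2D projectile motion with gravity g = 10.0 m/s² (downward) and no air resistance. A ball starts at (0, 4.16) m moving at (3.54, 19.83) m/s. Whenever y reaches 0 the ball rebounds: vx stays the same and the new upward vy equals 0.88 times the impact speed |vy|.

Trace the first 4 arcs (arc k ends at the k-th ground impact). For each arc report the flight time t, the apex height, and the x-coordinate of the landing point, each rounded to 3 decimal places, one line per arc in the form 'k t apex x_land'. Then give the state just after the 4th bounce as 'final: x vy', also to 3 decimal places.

Arc 1: start y=4.160, vy=19.830 → t=4.166, apex=23.821, x_land=14.747, impact vy=-21.827
  bounce: vy ← 0.88·21.827 = 19.208
Arc 2: start y=0.000, vy=19.208 → t=3.842, apex=18.447, x_land=28.346, impact vy=-19.208
  bounce: vy ← 0.88·19.208 = 16.903
Arc 3: start y=0.000, vy=16.903 → t=3.381, apex=14.286, x_land=40.313, impact vy=-16.903
  bounce: vy ← 0.88·16.903 = 14.875
Arc 4: start y=0.000, vy=14.875 → t=2.975, apex=11.063, x_land=50.845, impact vy=-14.875
  bounce: vy ← 0.88·14.875 = 13.090

1 4.166 23.821 14.747
2 3.842 18.447 28.346
3 3.381 14.286 40.313
4 2.975 11.063 50.845
final: 50.845 13.090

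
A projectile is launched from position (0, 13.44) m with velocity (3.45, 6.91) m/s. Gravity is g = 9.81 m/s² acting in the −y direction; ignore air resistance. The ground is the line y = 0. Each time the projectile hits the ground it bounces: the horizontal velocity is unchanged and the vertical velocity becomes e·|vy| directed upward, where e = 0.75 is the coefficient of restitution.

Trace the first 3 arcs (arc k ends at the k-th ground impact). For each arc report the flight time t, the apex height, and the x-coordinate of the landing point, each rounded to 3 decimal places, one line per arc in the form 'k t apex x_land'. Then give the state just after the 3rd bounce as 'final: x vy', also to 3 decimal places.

1 2.503 15.874 8.636
2 2.698 8.929 17.946
3 2.024 5.023 24.928
final: 24.928 7.445

Arc 1: start y=13.440, vy=6.910 → t=2.503, apex=15.874, x_land=8.636, impact vy=-17.648
  bounce: vy ← 0.75·17.648 = 13.236
Arc 2: start y=0.000, vy=13.236 → t=2.698, apex=8.929, x_land=17.946, impact vy=-13.236
  bounce: vy ← 0.75·13.236 = 9.927
Arc 3: start y=0.000, vy=9.927 → t=2.024, apex=5.023, x_land=24.928, impact vy=-9.927
  bounce: vy ← 0.75·9.927 = 7.445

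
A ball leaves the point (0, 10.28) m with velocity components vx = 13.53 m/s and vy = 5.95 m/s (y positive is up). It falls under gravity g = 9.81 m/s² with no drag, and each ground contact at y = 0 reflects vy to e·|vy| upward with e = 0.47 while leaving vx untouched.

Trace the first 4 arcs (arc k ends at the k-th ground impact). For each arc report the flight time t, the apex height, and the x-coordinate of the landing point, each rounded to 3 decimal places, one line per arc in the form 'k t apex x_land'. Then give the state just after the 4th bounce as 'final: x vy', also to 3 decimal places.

1 2.176 12.084 29.443
2 1.475 2.669 49.406
3 0.693 0.590 58.788
4 0.326 0.130 63.198
final: 63.198 0.751

Arc 1: start y=10.280, vy=5.950 → t=2.176, apex=12.084, x_land=29.443, impact vy=-15.398
  bounce: vy ← 0.47·15.398 = 7.237
Arc 2: start y=0.000, vy=7.237 → t=1.475, apex=2.669, x_land=49.406, impact vy=-7.237
  bounce: vy ← 0.47·7.237 = 3.401
Arc 3: start y=0.000, vy=3.401 → t=0.693, apex=0.590, x_land=58.788, impact vy=-3.401
  bounce: vy ← 0.47·3.401 = 1.599
Arc 4: start y=0.000, vy=1.599 → t=0.326, apex=0.130, x_land=63.198, impact vy=-1.599
  bounce: vy ← 0.47·1.599 = 0.751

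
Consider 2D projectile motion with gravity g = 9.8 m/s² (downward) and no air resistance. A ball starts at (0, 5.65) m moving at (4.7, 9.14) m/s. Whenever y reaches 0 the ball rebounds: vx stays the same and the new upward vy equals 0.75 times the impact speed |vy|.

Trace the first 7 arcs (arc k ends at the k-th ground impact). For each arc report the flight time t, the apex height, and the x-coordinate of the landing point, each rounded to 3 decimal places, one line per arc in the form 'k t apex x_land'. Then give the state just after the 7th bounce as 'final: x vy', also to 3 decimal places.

1 2.355 9.912 11.068
2 2.133 5.576 21.095
3 1.600 3.136 28.616
4 1.200 1.764 34.256
5 0.900 0.992 38.486
6 0.675 0.558 41.659
7 0.506 0.314 44.038
final: 44.038 1.861

Arc 1: start y=5.650, vy=9.140 → t=2.355, apex=9.912, x_land=11.068, impact vy=-13.938
  bounce: vy ← 0.75·13.938 = 10.454
Arc 2: start y=0.000, vy=10.454 → t=2.133, apex=5.576, x_land=21.095, impact vy=-10.454
  bounce: vy ← 0.75·10.454 = 7.840
Arc 3: start y=0.000, vy=7.840 → t=1.600, apex=3.136, x_land=28.616, impact vy=-7.840
  bounce: vy ← 0.75·7.840 = 5.880
Arc 4: start y=0.000, vy=5.880 → t=1.200, apex=1.764, x_land=34.256, impact vy=-5.880
  bounce: vy ← 0.75·5.880 = 4.410
Arc 5: start y=0.000, vy=4.410 → t=0.900, apex=0.992, x_land=38.486, impact vy=-4.410
  bounce: vy ← 0.75·4.410 = 3.308
Arc 6: start y=0.000, vy=3.308 → t=0.675, apex=0.558, x_land=41.659, impact vy=-3.308
  bounce: vy ← 0.75·3.308 = 2.481
Arc 7: start y=0.000, vy=2.481 → t=0.506, apex=0.314, x_land=44.038, impact vy=-2.481
  bounce: vy ← 0.75·2.481 = 1.861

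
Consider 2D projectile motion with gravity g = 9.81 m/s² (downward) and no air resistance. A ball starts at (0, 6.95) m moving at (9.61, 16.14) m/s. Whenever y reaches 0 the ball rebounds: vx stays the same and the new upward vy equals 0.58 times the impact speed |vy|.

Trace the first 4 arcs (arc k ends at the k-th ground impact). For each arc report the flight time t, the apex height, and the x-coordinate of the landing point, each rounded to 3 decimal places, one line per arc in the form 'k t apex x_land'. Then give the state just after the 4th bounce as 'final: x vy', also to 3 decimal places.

Arc 1: start y=6.950, vy=16.140 → t=3.676, apex=20.227, x_land=35.326, impact vy=-19.921
  bounce: vy ← 0.58·19.921 = 11.554
Arc 2: start y=0.000, vy=11.554 → t=2.356, apex=6.804, x_land=57.964, impact vy=-11.554
  bounce: vy ← 0.58·11.554 = 6.702
Arc 3: start y=0.000, vy=6.702 → t=1.366, apex=2.289, x_land=71.094, impact vy=-6.702
  bounce: vy ← 0.58·6.702 = 3.887
Arc 4: start y=0.000, vy=3.887 → t=0.792, apex=0.770, x_land=78.709, impact vy=-3.887
  bounce: vy ← 0.58·3.887 = 2.254

1 3.676 20.227 35.326
2 2.356 6.804 57.964
3 1.366 2.289 71.094
4 0.792 0.770 78.709
final: 78.709 2.254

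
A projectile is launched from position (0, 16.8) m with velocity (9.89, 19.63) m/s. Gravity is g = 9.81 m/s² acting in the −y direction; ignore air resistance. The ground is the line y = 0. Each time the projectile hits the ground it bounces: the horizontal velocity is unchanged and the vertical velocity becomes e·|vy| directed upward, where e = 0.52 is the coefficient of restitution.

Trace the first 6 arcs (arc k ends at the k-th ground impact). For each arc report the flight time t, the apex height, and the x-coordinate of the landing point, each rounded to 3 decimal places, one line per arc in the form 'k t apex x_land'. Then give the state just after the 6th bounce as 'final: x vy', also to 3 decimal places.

1 4.727 36.440 46.747
2 2.835 9.853 74.782
3 1.474 2.664 89.360
4 0.766 0.720 96.940
5 0.399 0.195 100.882
6 0.207 0.053 102.932
final: 102.932 0.529

Arc 1: start y=16.800, vy=19.630 → t=4.727, apex=36.440, x_land=46.747, impact vy=-26.739
  bounce: vy ← 0.52·26.739 = 13.904
Arc 2: start y=0.000, vy=13.904 → t=2.835, apex=9.853, x_land=74.782, impact vy=-13.904
  bounce: vy ← 0.52·13.904 = 7.230
Arc 3: start y=0.000, vy=7.230 → t=1.474, apex=2.664, x_land=89.360, impact vy=-7.230
  bounce: vy ← 0.52·7.230 = 3.760
Arc 4: start y=0.000, vy=3.760 → t=0.766, apex=0.720, x_land=96.940, impact vy=-3.760
  bounce: vy ← 0.52·3.760 = 1.955
Arc 5: start y=0.000, vy=1.955 → t=0.399, apex=0.195, x_land=100.882, impact vy=-1.955
  bounce: vy ← 0.52·1.955 = 1.017
Arc 6: start y=0.000, vy=1.017 → t=0.207, apex=0.053, x_land=102.932, impact vy=-1.017
  bounce: vy ← 0.52·1.017 = 0.529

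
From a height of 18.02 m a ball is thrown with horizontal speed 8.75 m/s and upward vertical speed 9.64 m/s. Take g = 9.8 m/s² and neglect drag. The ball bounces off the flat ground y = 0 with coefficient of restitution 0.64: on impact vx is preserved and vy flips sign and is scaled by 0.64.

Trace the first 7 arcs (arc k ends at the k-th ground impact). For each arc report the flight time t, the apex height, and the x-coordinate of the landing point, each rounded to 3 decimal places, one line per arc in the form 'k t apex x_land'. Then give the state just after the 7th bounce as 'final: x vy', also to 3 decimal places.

Arc 1: start y=18.020, vy=9.640 → t=3.139, apex=22.761, x_land=27.466, impact vy=-21.122
  bounce: vy ← 0.64·21.122 = 13.518
Arc 2: start y=0.000, vy=13.518 → t=2.759, apex=9.323, x_land=51.605, impact vy=-13.518
  bounce: vy ← 0.64·13.518 = 8.651
Arc 3: start y=0.000, vy=8.651 → t=1.766, apex=3.819, x_land=67.054, impact vy=-8.651
  bounce: vy ← 0.64·8.651 = 5.537
Arc 4: start y=0.000, vy=5.537 → t=1.130, apex=1.564, x_land=76.941, impact vy=-5.537
  bounce: vy ← 0.64·5.537 = 3.544
Arc 5: start y=0.000, vy=3.544 → t=0.723, apex=0.641, x_land=83.269, impact vy=-3.544
  bounce: vy ← 0.64·3.544 = 2.268
Arc 6: start y=0.000, vy=2.268 → t=0.463, apex=0.262, x_land=87.319, impact vy=-2.268
  bounce: vy ← 0.64·2.268 = 1.451
Arc 7: start y=0.000, vy=1.451 → t=0.296, apex=0.107, x_land=89.911, impact vy=-1.451
  bounce: vy ← 0.64·1.451 = 0.929

1 3.139 22.761 27.466
2 2.759 9.323 51.605
3 1.766 3.819 67.054
4 1.130 1.564 76.941
5 0.723 0.641 83.269
6 0.463 0.262 87.319
7 0.296 0.107 89.911
final: 89.911 0.929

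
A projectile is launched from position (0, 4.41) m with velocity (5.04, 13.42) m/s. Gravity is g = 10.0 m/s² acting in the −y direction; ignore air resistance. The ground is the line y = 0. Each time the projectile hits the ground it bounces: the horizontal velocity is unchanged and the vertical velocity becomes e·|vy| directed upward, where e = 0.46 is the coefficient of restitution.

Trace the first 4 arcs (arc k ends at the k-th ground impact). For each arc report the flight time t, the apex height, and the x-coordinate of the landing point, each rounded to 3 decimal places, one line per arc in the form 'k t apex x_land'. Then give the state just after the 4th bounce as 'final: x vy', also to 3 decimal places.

Arc 1: start y=4.410, vy=13.420 → t=2.980, apex=13.415, x_land=15.019, impact vy=-16.380
  bounce: vy ← 0.46·16.380 = 7.535
Arc 2: start y=0.000, vy=7.535 → t=1.507, apex=2.839, x_land=22.614, impact vy=-7.535
  bounce: vy ← 0.46·7.535 = 3.466
Arc 3: start y=0.000, vy=3.466 → t=0.693, apex=0.601, x_land=26.108, impact vy=-3.466
  bounce: vy ← 0.46·3.466 = 1.594
Arc 4: start y=0.000, vy=1.594 → t=0.319, apex=0.127, x_land=27.715, impact vy=-1.594
  bounce: vy ← 0.46·1.594 = 0.733

1 2.980 13.415 15.019
2 1.507 2.839 22.614
3 0.693 0.601 26.108
4 0.319 0.127 27.715
final: 27.715 0.733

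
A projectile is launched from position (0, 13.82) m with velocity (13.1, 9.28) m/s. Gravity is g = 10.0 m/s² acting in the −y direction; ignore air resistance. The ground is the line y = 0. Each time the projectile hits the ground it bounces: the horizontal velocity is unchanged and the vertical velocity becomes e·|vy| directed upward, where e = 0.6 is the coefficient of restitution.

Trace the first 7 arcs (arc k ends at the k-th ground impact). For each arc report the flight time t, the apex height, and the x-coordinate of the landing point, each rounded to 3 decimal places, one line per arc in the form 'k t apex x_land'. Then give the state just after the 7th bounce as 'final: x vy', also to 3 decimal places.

Arc 1: start y=13.820, vy=9.280 → t=2.832, apex=18.126, x_land=37.099, impact vy=-19.040
  bounce: vy ← 0.6·19.040 = 11.424
Arc 2: start y=0.000, vy=11.424 → t=2.285, apex=6.525, x_land=67.030, impact vy=-11.424
  bounce: vy ← 0.6·11.424 = 6.854
Arc 3: start y=0.000, vy=6.854 → t=1.371, apex=2.349, x_land=84.988, impact vy=-6.854
  bounce: vy ← 0.6·6.854 = 4.113
Arc 4: start y=0.000, vy=4.113 → t=0.823, apex=0.846, x_land=95.763, impact vy=-4.113
  bounce: vy ← 0.6·4.113 = 2.468
Arc 5: start y=0.000, vy=2.468 → t=0.494, apex=0.304, x_land=102.228, impact vy=-2.468
  bounce: vy ← 0.6·2.468 = 1.481
Arc 6: start y=0.000, vy=1.481 → t=0.296, apex=0.110, x_land=106.107, impact vy=-1.481
  bounce: vy ← 0.6·1.481 = 0.888
Arc 7: start y=0.000, vy=0.888 → t=0.178, apex=0.039, x_land=108.435, impact vy=-0.888
  bounce: vy ← 0.6·0.888 = 0.533

1 2.832 18.126 37.099
2 2.285 6.525 67.030
3 1.371 2.349 84.988
4 0.823 0.846 95.763
5 0.494 0.304 102.228
6 0.296 0.110 106.107
7 0.178 0.039 108.435
final: 108.435 0.533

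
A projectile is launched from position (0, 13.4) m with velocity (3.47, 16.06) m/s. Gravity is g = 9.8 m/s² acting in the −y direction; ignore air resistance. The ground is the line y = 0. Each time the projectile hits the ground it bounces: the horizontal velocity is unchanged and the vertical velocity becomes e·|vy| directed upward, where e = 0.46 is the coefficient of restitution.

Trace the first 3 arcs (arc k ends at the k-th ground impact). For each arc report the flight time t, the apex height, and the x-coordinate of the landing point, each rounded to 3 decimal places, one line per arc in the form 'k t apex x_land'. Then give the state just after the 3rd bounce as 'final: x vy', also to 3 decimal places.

1 3.967 26.559 13.765
2 2.142 5.620 21.198
3 0.985 1.189 24.617
final: 24.617 2.221

Arc 1: start y=13.400, vy=16.060 → t=3.967, apex=26.559, x_land=13.765, impact vy=-22.816
  bounce: vy ← 0.46·22.816 = 10.495
Arc 2: start y=0.000, vy=10.495 → t=2.142, apex=5.620, x_land=21.198, impact vy=-10.495
  bounce: vy ← 0.46·10.495 = 4.828
Arc 3: start y=0.000, vy=4.828 → t=0.985, apex=1.189, x_land=24.617, impact vy=-4.828
  bounce: vy ← 0.46·4.828 = 2.221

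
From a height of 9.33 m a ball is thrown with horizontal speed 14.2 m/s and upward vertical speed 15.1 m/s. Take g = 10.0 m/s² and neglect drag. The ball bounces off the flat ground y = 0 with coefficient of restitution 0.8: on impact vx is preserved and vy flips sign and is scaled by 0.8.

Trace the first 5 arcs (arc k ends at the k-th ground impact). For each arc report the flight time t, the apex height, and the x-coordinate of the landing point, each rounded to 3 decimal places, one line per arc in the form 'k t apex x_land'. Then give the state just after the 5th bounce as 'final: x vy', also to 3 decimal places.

Arc 1: start y=9.330, vy=15.100 → t=3.546, apex=20.730, x_land=50.356, impact vy=-20.362
  bounce: vy ← 0.8·20.362 = 16.290
Arc 2: start y=0.000, vy=16.290 → t=3.258, apex=13.268, x_land=96.618, impact vy=-16.290
  bounce: vy ← 0.8·16.290 = 13.032
Arc 3: start y=0.000, vy=13.032 → t=2.606, apex=8.491, x_land=133.628, impact vy=-13.032
  bounce: vy ← 0.8·13.032 = 10.425
Arc 4: start y=0.000, vy=10.425 → t=2.085, apex=5.434, x_land=163.236, impact vy=-10.425
  bounce: vy ← 0.8·10.425 = 8.340
Arc 5: start y=0.000, vy=8.340 → t=1.668, apex=3.478, x_land=186.923, impact vy=-8.340
  bounce: vy ← 0.8·8.340 = 6.672

1 3.546 20.730 50.356
2 3.258 13.268 96.618
3 2.606 8.491 133.628
4 2.085 5.434 163.236
5 1.668 3.478 186.923
final: 186.923 6.672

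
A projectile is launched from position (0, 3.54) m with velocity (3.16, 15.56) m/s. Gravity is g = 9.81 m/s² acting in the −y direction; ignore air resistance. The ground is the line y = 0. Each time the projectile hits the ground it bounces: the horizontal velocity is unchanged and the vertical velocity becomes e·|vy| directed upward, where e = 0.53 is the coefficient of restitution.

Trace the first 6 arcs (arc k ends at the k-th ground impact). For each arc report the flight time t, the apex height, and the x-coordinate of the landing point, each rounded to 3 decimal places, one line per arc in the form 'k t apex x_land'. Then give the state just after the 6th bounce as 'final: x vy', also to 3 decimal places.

1 3.385 15.880 10.698
2 1.907 4.461 16.725
3 1.011 1.253 19.919
4 0.536 0.352 21.612
5 0.284 0.099 22.510
6 0.150 0.028 22.985
final: 22.985 0.391

Arc 1: start y=3.540, vy=15.560 → t=3.385, apex=15.880, x_land=10.698, impact vy=-17.651
  bounce: vy ← 0.53·17.651 = 9.355
Arc 2: start y=0.000, vy=9.355 → t=1.907, apex=4.461, x_land=16.725, impact vy=-9.355
  bounce: vy ← 0.53·9.355 = 4.958
Arc 3: start y=0.000, vy=4.958 → t=1.011, apex=1.253, x_land=19.919, impact vy=-4.958
  bounce: vy ← 0.53·4.958 = 2.628
Arc 4: start y=0.000, vy=2.628 → t=0.536, apex=0.352, x_land=21.612, impact vy=-2.628
  bounce: vy ← 0.53·2.628 = 1.393
Arc 5: start y=0.000, vy=1.393 → t=0.284, apex=0.099, x_land=22.510, impact vy=-1.393
  bounce: vy ← 0.53·1.393 = 0.738
Arc 6: start y=0.000, vy=0.738 → t=0.150, apex=0.028, x_land=22.985, impact vy=-0.738
  bounce: vy ← 0.53·0.738 = 0.391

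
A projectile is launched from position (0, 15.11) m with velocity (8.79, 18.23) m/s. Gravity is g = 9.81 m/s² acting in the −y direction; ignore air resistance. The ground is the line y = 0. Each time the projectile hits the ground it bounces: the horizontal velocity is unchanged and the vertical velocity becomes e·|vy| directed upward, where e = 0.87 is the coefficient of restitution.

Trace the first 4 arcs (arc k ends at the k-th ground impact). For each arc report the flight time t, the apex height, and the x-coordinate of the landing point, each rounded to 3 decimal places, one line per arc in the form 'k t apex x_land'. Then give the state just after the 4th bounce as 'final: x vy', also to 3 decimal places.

Arc 1: start y=15.110, vy=18.230 → t=4.414, apex=32.048, x_land=38.803, impact vy=-25.076
  bounce: vy ← 0.87·25.076 = 21.816
Arc 2: start y=0.000, vy=21.816 → t=4.448, apex=24.257, x_land=77.898, impact vy=-21.816
  bounce: vy ← 0.87·21.816 = 18.980
Arc 3: start y=0.000, vy=18.980 → t=3.869, apex=18.360, x_land=111.911, impact vy=-18.980
  bounce: vy ← 0.87·18.980 = 16.512
Arc 4: start y=0.000, vy=16.512 → t=3.366, apex=13.897, x_land=141.502, impact vy=-16.512
  bounce: vy ← 0.87·16.512 = 14.366

1 4.414 32.048 38.803
2 4.448 24.257 77.898
3 3.869 18.360 111.911
4 3.366 13.897 141.502
final: 141.502 14.366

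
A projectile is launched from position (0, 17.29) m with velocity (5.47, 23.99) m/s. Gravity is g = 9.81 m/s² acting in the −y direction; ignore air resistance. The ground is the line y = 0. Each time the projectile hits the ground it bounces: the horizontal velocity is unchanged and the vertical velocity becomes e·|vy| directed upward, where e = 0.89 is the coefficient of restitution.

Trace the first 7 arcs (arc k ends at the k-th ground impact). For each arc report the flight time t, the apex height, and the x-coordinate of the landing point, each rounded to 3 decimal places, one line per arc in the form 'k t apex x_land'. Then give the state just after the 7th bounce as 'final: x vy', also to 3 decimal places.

Arc 1: start y=17.290, vy=23.990 → t=5.529, apex=46.623, x_land=30.241, impact vy=-30.245
  bounce: vy ← 0.89·30.245 = 26.918
Arc 2: start y=0.000, vy=26.918 → t=5.488, apex=36.930, x_land=60.260, impact vy=-26.918
  bounce: vy ← 0.89·26.918 = 23.957
Arc 3: start y=0.000, vy=23.957 → t=4.884, apex=29.253, x_land=86.976, impact vy=-23.957
  bounce: vy ← 0.89·23.957 = 21.322
Arc 4: start y=0.000, vy=21.322 → t=4.347, apex=23.171, x_land=110.754, impact vy=-21.322
  bounce: vy ← 0.89·21.322 = 18.976
Arc 5: start y=0.000, vy=18.976 → t=3.869, apex=18.354, x_land=131.916, impact vy=-18.976
  bounce: vy ← 0.89·18.976 = 16.889
Arc 6: start y=0.000, vy=16.889 → t=3.443, apex=14.538, x_land=150.750, impact vy=-16.889
  bounce: vy ← 0.89·16.889 = 15.031
Arc 7: start y=0.000, vy=15.031 → t=3.064, apex=11.516, x_land=167.513, impact vy=-15.031
  bounce: vy ← 0.89·15.031 = 13.378

1 5.529 46.623 30.241
2 5.488 36.930 60.260
3 4.884 29.253 86.976
4 4.347 23.171 110.754
5 3.869 18.354 131.916
6 3.443 14.538 150.750
7 3.064 11.516 167.513
final: 167.513 13.378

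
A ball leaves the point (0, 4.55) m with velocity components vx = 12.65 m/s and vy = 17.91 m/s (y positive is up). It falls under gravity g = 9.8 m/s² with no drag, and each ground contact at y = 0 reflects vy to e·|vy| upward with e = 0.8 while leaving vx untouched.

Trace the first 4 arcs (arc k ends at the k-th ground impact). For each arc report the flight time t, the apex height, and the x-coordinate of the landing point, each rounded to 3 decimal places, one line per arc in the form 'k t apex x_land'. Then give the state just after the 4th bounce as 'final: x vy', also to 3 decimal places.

1 3.894 20.916 49.254
2 3.306 13.386 91.071
3 2.645 8.567 124.524
4 2.116 5.483 151.286
final: 151.286 8.293

Arc 1: start y=4.550, vy=17.910 → t=3.894, apex=20.916, x_land=49.254, impact vy=-20.247
  bounce: vy ← 0.8·20.247 = 16.198
Arc 2: start y=0.000, vy=16.198 → t=3.306, apex=13.386, x_land=91.071, impact vy=-16.198
  bounce: vy ← 0.8·16.198 = 12.958
Arc 3: start y=0.000, vy=12.958 → t=2.645, apex=8.567, x_land=124.524, impact vy=-12.958
  bounce: vy ← 0.8·12.958 = 10.367
Arc 4: start y=0.000, vy=10.367 → t=2.116, apex=5.483, x_land=151.286, impact vy=-10.367
  bounce: vy ← 0.8·10.367 = 8.293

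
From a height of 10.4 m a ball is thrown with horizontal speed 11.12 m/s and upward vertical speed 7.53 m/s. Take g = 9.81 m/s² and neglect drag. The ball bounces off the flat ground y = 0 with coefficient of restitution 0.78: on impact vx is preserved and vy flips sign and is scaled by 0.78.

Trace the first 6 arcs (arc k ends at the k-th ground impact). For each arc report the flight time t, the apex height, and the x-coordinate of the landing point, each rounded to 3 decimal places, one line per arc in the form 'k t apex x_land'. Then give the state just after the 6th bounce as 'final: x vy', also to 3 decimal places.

Arc 1: start y=10.400, vy=7.530 → t=2.414, apex=13.290, x_land=26.840, impact vy=-16.148
  bounce: vy ← 0.78·16.148 = 12.595
Arc 2: start y=0.000, vy=12.595 → t=2.568, apex=8.086, x_land=55.394, impact vy=-12.595
  bounce: vy ← 0.78·12.595 = 9.824
Arc 3: start y=0.000, vy=9.824 → t=2.003, apex=4.919, x_land=77.666, impact vy=-9.824
  bounce: vy ← 0.78·9.824 = 7.663
Arc 4: start y=0.000, vy=7.663 → t=1.562, apex=2.993, x_land=95.039, impact vy=-7.663
  bounce: vy ← 0.78·7.663 = 5.977
Arc 5: start y=0.000, vy=5.977 → t=1.219, apex=1.821, x_land=108.589, impact vy=-5.977
  bounce: vy ← 0.78·5.977 = 4.662
Arc 6: start y=0.000, vy=4.662 → t=0.950, apex=1.108, x_land=119.159, impact vy=-4.662
  bounce: vy ← 0.78·4.662 = 3.636

1 2.414 13.290 26.840
2 2.568 8.086 55.394
3 2.003 4.919 77.666
4 1.562 2.993 95.039
5 1.219 1.821 108.589
6 0.950 1.108 119.159
final: 119.159 3.636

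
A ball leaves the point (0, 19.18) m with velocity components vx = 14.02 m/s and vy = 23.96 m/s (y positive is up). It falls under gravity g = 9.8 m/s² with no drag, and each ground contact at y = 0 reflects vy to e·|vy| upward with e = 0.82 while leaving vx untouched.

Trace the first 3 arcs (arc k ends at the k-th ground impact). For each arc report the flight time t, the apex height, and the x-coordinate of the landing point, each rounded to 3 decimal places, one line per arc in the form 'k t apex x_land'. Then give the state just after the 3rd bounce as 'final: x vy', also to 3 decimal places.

Arc 1: start y=19.180, vy=23.960 → t=5.590, apex=48.470, x_land=78.372, impact vy=-30.822
  bounce: vy ← 0.82·30.822 = 25.274
Arc 2: start y=0.000, vy=25.274 → t=5.158, apex=32.591, x_land=150.687, impact vy=-25.274
  bounce: vy ← 0.82·25.274 = 20.725
Arc 3: start y=0.000, vy=20.725 → t=4.230, apex=21.914, x_land=209.986, impact vy=-20.725
  bounce: vy ← 0.82·20.725 = 16.994

1 5.590 48.470 78.372
2 5.158 32.591 150.687
3 4.230 21.914 209.986
final: 209.986 16.994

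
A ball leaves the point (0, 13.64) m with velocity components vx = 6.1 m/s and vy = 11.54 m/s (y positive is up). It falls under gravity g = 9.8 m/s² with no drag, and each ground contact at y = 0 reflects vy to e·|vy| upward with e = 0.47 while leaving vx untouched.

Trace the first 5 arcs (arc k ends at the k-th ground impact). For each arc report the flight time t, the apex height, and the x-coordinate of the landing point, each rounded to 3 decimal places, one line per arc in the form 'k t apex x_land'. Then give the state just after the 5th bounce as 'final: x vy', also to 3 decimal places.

Arc 1: start y=13.640, vy=11.540 → t=3.220, apex=20.434, x_land=19.640, impact vy=-20.013
  bounce: vy ← 0.47·20.013 = 9.406
Arc 2: start y=0.000, vy=9.406 → t=1.920, apex=4.514, x_land=31.350, impact vy=-9.406
  bounce: vy ← 0.47·9.406 = 4.421
Arc 3: start y=0.000, vy=4.421 → t=0.902, apex=0.997, x_land=36.853, impact vy=-4.421
  bounce: vy ← 0.47·4.421 = 2.078
Arc 4: start y=0.000, vy=2.078 → t=0.424, apex=0.220, x_land=39.440, impact vy=-2.078
  bounce: vy ← 0.47·2.078 = 0.977
Arc 5: start y=0.000, vy=0.977 → t=0.199, apex=0.049, x_land=40.656, impact vy=-0.977
  bounce: vy ← 0.47·0.977 = 0.459

1 3.220 20.434 19.640
2 1.920 4.514 31.350
3 0.902 0.997 36.853
4 0.424 0.220 39.440
5 0.199 0.049 40.656
final: 40.656 0.459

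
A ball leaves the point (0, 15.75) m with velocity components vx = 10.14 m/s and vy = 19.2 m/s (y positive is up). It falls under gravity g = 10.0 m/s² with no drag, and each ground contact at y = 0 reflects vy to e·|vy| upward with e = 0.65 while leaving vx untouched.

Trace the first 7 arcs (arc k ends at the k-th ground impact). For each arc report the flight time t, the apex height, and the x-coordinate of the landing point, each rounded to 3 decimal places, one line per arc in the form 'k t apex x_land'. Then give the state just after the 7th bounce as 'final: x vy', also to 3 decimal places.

1 4.535 34.182 45.981
2 3.399 14.442 80.448
3 2.209 6.102 102.851
4 1.436 2.578 117.413
5 0.933 1.089 126.878
6 0.607 0.460 133.031
7 0.394 0.194 137.030
final: 137.030 1.282

Arc 1: start y=15.750, vy=19.200 → t=4.535, apex=34.182, x_land=45.981, impact vy=-26.147
  bounce: vy ← 0.65·26.147 = 16.995
Arc 2: start y=0.000, vy=16.995 → t=3.399, apex=14.442, x_land=80.448, impact vy=-16.995
  bounce: vy ← 0.65·16.995 = 11.047
Arc 3: start y=0.000, vy=11.047 → t=2.209, apex=6.102, x_land=102.851, impact vy=-11.047
  bounce: vy ← 0.65·11.047 = 7.180
Arc 4: start y=0.000, vy=7.180 → t=1.436, apex=2.578, x_land=117.413, impact vy=-7.180
  bounce: vy ← 0.65·7.180 = 4.667
Arc 5: start y=0.000, vy=4.667 → t=0.933, apex=1.089, x_land=126.878, impact vy=-4.667
  bounce: vy ← 0.65·4.667 = 3.034
Arc 6: start y=0.000, vy=3.034 → t=0.607, apex=0.460, x_land=133.031, impact vy=-3.034
  bounce: vy ← 0.65·3.034 = 1.972
Arc 7: start y=0.000, vy=1.972 → t=0.394, apex=0.194, x_land=137.030, impact vy=-1.972
  bounce: vy ← 0.65·1.972 = 1.282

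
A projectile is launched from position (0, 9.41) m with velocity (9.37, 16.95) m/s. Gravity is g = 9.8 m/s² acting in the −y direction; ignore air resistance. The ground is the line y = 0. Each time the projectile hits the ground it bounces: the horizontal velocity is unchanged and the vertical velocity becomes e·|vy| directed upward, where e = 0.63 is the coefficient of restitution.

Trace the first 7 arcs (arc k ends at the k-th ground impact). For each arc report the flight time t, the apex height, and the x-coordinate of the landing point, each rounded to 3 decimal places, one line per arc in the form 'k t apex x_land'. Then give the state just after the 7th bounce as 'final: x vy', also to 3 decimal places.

Arc 1: start y=9.410, vy=16.950 → t=3.946, apex=24.068, x_land=36.973, impact vy=-21.720
  bounce: vy ← 0.63·21.720 = 13.683
Arc 2: start y=0.000, vy=13.683 → t=2.793, apex=9.553, x_land=63.139, impact vy=-13.683
  bounce: vy ← 0.63·13.683 = 8.620
Arc 3: start y=0.000, vy=8.620 → t=1.759, apex=3.791, x_land=79.623, impact vy=-8.620
  bounce: vy ← 0.63·8.620 = 5.431
Arc 4: start y=0.000, vy=5.431 → t=1.108, apex=1.505, x_land=90.008, impact vy=-5.431
  bounce: vy ← 0.63·5.431 = 3.421
Arc 5: start y=0.000, vy=3.421 → t=0.698, apex=0.597, x_land=96.551, impact vy=-3.421
  bounce: vy ← 0.63·3.421 = 2.156
Arc 6: start y=0.000, vy=2.156 → t=0.440, apex=0.237, x_land=100.673, impact vy=-2.156
  bounce: vy ← 0.63·2.156 = 1.358
Arc 7: start y=0.000, vy=1.358 → t=0.277, apex=0.094, x_land=103.270, impact vy=-1.358
  bounce: vy ← 0.63·1.358 = 0.856

1 3.946 24.068 36.973
2 2.793 9.553 63.139
3 1.759 3.791 79.623
4 1.108 1.505 90.008
5 0.698 0.597 96.551
6 0.440 0.237 100.673
7 0.277 0.094 103.270
final: 103.270 0.856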